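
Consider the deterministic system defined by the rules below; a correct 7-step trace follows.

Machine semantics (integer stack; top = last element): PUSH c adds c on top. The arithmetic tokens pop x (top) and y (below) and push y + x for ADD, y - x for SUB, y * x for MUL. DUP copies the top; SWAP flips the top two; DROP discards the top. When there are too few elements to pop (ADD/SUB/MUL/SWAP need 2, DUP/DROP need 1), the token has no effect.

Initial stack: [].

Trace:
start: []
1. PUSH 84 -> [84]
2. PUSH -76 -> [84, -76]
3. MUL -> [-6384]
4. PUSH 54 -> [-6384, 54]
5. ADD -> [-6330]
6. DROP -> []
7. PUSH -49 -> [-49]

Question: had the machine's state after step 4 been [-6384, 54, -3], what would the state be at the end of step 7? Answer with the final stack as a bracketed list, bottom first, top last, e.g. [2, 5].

state after step 4 := [-6384, 54, -3]
5. ADD -> [-6384, 51]
6. DROP -> [-6384]
7. PUSH -49 -> [-6384, -49]

[-6384, -49]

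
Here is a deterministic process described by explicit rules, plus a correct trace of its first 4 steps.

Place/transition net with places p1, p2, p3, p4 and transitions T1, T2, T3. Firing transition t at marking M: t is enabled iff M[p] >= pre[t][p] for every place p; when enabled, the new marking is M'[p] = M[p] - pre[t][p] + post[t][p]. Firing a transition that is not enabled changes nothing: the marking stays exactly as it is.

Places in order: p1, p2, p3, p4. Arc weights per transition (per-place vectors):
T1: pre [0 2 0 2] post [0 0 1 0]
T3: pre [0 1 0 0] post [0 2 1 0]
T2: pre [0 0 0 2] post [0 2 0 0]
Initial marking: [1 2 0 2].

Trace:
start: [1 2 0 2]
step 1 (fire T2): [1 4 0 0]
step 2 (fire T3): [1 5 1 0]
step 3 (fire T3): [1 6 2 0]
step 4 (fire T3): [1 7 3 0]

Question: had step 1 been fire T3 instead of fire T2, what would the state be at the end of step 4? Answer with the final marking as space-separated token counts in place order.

1 6 4 2

(re-executing from step 1 with the substitution; state before step 1: [1 2 0 2])
step 1 (fire T3): [1 3 1 2]
step 2 (fire T3): [1 4 2 2]
step 3 (fire T3): [1 5 3 2]
step 4 (fire T3): [1 6 4 2]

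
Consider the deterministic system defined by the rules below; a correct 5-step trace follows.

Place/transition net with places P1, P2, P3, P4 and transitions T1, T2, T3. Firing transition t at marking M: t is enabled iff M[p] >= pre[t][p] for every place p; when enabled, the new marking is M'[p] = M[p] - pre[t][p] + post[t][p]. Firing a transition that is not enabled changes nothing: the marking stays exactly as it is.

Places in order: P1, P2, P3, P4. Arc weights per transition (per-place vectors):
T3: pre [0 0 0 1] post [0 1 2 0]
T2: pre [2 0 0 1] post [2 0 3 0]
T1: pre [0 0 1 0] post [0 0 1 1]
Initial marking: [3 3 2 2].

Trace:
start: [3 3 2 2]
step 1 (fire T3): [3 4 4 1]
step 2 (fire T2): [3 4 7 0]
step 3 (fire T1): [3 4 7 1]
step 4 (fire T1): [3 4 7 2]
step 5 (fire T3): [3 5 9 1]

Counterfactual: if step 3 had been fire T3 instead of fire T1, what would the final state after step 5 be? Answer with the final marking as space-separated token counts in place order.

3 5 9 0

(re-executing from step 3 with the substitution; state before step 3: [3 4 7 0])
step 3 (fire T3): [3 4 7 0]
step 4 (fire T1): [3 4 7 1]
step 5 (fire T3): [3 5 9 0]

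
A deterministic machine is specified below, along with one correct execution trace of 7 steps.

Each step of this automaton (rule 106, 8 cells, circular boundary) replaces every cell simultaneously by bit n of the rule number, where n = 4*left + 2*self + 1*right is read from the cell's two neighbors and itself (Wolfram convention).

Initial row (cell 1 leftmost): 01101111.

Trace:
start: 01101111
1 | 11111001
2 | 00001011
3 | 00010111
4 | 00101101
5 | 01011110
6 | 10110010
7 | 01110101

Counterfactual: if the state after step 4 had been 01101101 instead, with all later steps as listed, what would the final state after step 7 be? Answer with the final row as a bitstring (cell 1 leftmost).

10000110

state after step 4 := 01101101
5 | 11111110
6 | 10000011
7 | 10000110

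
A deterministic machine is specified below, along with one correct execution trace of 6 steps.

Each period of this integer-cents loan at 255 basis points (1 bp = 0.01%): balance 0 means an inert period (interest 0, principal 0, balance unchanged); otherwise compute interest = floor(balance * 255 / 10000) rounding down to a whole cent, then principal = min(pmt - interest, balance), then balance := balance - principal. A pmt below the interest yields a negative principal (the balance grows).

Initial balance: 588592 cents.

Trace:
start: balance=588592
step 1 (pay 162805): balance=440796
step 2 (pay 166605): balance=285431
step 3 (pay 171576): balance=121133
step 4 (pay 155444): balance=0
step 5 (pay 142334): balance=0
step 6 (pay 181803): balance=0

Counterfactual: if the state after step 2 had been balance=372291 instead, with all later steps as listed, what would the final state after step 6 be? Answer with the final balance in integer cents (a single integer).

0

state after step 2 := balance=372291
step 3 (pay 171576): balance=210208
step 4 (pay 155444): balance=60124
step 5 (pay 142334): balance=0
step 6 (pay 181803): balance=0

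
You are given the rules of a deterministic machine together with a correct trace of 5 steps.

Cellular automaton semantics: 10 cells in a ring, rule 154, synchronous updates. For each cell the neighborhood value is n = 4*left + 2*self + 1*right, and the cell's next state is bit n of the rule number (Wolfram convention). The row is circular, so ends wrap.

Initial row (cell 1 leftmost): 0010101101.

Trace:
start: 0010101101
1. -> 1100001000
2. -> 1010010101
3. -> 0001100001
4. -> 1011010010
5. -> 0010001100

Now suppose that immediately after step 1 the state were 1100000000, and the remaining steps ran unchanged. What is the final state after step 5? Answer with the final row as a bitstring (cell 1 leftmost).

0000011100

state after step 1 := 1100000000
2. -> 1010000001
3. -> 0001000011
4. -> 1010100110
5. -> 0000011100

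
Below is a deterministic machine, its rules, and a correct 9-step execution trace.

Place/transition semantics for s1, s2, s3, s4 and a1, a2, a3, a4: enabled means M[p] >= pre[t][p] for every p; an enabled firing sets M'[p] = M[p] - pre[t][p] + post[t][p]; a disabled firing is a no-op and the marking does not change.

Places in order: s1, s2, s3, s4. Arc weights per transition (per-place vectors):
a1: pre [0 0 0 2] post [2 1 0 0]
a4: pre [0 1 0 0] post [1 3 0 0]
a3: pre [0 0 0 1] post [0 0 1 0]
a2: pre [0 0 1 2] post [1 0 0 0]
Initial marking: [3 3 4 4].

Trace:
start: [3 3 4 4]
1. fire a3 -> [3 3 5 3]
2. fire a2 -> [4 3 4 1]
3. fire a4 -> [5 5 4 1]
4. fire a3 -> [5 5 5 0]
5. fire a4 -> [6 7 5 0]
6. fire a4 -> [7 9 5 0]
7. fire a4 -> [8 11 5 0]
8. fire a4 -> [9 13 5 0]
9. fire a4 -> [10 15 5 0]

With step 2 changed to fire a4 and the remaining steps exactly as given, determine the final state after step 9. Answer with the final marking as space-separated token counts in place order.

(re-executing from step 2 with the substitution; state before step 2: [3 3 5 3])
2. fire a4 -> [4 5 5 3]
3. fire a4 -> [5 7 5 3]
4. fire a3 -> [5 7 6 2]
5. fire a4 -> [6 9 6 2]
6. fire a4 -> [7 11 6 2]
7. fire a4 -> [8 13 6 2]
8. fire a4 -> [9 15 6 2]
9. fire a4 -> [10 17 6 2]

10 17 6 2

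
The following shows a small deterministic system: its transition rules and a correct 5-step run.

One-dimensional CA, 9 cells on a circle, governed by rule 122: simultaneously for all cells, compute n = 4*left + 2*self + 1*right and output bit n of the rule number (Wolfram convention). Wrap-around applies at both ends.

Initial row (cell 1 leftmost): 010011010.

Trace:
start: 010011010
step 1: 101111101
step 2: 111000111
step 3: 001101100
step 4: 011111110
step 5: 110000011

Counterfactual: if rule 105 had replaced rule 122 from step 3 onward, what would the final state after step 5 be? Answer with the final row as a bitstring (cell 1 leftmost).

100010001

(re-executing steps 3..5 under rule 105; state before step 3: 111000111)
step 3: 001010100
step 4: 100101001
step 5: 100010001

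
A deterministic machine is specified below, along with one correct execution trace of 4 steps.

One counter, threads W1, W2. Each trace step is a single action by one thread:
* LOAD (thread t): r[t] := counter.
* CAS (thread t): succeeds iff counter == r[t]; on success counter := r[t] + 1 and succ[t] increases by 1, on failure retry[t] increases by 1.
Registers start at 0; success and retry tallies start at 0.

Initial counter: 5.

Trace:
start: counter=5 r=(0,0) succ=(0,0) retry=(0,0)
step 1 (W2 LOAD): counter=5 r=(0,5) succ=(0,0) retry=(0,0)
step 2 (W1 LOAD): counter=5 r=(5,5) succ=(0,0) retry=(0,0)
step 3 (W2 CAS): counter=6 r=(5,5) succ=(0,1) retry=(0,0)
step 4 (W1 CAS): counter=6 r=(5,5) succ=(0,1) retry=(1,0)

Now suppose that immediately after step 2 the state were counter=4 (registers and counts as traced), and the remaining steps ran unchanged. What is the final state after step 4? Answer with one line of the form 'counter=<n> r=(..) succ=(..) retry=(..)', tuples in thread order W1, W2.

state after step 2 := counter=4 r=(5,5) succ=(0,0) retry=(0,0)
step 3 (W2 CAS): counter=4 r=(5,5) succ=(0,0) retry=(0,1)
step 4 (W1 CAS): counter=4 r=(5,5) succ=(0,0) retry=(1,1)

counter=4 r=(5,5) succ=(0,0) retry=(1,1)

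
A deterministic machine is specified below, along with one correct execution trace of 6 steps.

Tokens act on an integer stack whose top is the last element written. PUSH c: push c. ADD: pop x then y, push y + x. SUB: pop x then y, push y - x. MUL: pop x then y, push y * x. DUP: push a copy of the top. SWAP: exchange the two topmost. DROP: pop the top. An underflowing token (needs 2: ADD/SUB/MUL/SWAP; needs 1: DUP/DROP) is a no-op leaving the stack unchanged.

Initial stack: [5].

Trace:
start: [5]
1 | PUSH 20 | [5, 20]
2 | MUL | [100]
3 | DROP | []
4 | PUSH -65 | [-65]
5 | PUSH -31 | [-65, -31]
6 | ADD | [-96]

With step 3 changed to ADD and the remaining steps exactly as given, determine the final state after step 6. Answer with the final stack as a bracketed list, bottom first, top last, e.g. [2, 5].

[100, -96]

(re-executing from step 3 with the substitution; state before step 3: [100])
3 | ADD | [100]
4 | PUSH -65 | [100, -65]
5 | PUSH -31 | [100, -65, -31]
6 | ADD | [100, -96]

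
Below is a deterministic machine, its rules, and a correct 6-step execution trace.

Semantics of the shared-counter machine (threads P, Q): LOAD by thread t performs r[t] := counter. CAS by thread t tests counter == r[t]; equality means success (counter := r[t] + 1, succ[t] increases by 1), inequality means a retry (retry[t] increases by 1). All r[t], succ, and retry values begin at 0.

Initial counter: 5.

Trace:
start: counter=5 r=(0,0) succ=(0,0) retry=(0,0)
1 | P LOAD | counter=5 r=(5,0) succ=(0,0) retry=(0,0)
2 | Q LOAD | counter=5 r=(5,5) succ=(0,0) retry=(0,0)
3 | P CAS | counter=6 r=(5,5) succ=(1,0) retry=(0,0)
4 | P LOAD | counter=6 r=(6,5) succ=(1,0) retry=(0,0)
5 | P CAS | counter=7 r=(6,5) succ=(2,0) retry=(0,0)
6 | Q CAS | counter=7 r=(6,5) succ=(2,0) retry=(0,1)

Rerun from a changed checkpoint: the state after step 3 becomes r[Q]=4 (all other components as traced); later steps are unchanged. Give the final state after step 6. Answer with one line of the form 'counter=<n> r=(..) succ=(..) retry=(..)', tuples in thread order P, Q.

state after step 3 := counter=6 r=(5,4) succ=(1,0) retry=(0,0)
4 | P LOAD | counter=6 r=(6,4) succ=(1,0) retry=(0,0)
5 | P CAS | counter=7 r=(6,4) succ=(2,0) retry=(0,0)
6 | Q CAS | counter=7 r=(6,4) succ=(2,0) retry=(0,1)

counter=7 r=(6,4) succ=(2,0) retry=(0,1)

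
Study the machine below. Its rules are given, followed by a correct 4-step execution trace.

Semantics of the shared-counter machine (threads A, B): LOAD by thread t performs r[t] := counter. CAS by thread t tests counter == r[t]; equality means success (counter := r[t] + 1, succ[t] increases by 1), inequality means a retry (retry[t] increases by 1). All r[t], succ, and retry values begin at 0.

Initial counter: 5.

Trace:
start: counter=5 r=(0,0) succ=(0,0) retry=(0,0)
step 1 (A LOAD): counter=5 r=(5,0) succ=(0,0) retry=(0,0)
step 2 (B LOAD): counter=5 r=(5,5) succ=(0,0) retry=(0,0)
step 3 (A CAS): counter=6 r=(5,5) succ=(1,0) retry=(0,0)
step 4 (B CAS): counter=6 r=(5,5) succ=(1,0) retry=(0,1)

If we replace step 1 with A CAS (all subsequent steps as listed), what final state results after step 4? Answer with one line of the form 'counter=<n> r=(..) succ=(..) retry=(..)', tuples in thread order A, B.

(re-executing from step 1 with the substitution; state before step 1: counter=5 r=(0,0) succ=(0,0) retry=(0,0))
step 1 (A CAS): counter=5 r=(0,0) succ=(0,0) retry=(1,0)
step 2 (B LOAD): counter=5 r=(0,5) succ=(0,0) retry=(1,0)
step 3 (A CAS): counter=5 r=(0,5) succ=(0,0) retry=(2,0)
step 4 (B CAS): counter=6 r=(0,5) succ=(0,1) retry=(2,0)

counter=6 r=(0,5) succ=(0,1) retry=(2,0)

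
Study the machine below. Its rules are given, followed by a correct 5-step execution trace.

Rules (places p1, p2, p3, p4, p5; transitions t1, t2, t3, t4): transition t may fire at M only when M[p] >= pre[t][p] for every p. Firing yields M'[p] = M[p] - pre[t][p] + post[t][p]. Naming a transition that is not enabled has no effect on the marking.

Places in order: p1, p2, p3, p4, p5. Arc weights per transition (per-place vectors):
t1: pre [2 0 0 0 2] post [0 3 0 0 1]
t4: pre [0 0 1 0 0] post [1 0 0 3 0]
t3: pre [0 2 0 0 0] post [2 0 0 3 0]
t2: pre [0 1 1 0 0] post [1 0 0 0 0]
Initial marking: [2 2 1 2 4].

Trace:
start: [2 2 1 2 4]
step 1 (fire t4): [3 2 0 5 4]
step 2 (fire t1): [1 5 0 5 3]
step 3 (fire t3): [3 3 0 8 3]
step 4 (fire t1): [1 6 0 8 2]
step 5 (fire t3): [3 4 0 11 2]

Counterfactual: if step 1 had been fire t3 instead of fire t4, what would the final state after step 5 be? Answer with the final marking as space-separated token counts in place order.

(re-executing from step 1 with the substitution; state before step 1: [2 2 1 2 4])
step 1 (fire t3): [4 0 1 5 4]
step 2 (fire t1): [2 3 1 5 3]
step 3 (fire t3): [4 1 1 8 3]
step 4 (fire t1): [2 4 1 8 2]
step 5 (fire t3): [4 2 1 11 2]

4 2 1 11 2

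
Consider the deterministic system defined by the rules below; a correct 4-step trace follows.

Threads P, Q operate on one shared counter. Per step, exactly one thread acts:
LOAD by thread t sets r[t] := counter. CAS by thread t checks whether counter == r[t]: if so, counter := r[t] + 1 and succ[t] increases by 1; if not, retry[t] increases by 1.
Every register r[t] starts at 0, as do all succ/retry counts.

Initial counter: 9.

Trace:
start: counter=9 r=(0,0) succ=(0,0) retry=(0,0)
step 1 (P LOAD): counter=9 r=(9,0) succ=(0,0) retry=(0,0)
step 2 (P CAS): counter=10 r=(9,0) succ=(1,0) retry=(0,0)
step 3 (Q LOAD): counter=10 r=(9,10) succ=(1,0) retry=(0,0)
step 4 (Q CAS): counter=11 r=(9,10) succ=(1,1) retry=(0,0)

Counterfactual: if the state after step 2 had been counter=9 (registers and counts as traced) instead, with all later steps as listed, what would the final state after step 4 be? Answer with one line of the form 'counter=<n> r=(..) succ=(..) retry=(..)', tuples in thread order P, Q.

counter=10 r=(9,9) succ=(1,1) retry=(0,0)

state after step 2 := counter=9 r=(9,0) succ=(1,0) retry=(0,0)
step 3 (Q LOAD): counter=9 r=(9,9) succ=(1,0) retry=(0,0)
step 4 (Q CAS): counter=10 r=(9,9) succ=(1,1) retry=(0,0)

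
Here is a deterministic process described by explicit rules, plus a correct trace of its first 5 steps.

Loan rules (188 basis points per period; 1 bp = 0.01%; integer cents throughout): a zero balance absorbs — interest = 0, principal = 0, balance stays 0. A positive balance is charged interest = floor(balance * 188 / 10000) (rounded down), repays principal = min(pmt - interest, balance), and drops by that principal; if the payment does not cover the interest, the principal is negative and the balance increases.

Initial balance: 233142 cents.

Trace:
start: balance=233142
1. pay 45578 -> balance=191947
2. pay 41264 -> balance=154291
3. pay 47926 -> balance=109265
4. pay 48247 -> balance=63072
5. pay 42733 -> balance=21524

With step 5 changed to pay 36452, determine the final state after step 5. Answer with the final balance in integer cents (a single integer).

27805

(re-executing from step 5 with the substitution; state before step 5: balance=63072)
5. pay 36452 -> balance=27805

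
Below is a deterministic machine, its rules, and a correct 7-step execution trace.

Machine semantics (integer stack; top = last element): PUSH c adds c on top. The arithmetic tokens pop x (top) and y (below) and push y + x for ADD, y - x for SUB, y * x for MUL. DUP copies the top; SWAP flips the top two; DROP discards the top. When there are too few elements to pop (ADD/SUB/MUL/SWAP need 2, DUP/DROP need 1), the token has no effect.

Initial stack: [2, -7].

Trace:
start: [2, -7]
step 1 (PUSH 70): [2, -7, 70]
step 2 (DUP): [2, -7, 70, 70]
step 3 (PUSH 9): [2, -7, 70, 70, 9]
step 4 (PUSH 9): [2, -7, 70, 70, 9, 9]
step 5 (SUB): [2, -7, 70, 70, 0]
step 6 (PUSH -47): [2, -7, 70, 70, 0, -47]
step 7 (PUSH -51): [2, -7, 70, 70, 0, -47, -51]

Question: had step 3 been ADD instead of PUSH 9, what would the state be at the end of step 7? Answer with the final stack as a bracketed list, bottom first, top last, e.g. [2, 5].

[2, -7, 131, -47, -51]

(re-executing from step 3 with the substitution; state before step 3: [2, -7, 70, 70])
step 3 (ADD): [2, -7, 140]
step 4 (PUSH 9): [2, -7, 140, 9]
step 5 (SUB): [2, -7, 131]
step 6 (PUSH -47): [2, -7, 131, -47]
step 7 (PUSH -51): [2, -7, 131, -47, -51]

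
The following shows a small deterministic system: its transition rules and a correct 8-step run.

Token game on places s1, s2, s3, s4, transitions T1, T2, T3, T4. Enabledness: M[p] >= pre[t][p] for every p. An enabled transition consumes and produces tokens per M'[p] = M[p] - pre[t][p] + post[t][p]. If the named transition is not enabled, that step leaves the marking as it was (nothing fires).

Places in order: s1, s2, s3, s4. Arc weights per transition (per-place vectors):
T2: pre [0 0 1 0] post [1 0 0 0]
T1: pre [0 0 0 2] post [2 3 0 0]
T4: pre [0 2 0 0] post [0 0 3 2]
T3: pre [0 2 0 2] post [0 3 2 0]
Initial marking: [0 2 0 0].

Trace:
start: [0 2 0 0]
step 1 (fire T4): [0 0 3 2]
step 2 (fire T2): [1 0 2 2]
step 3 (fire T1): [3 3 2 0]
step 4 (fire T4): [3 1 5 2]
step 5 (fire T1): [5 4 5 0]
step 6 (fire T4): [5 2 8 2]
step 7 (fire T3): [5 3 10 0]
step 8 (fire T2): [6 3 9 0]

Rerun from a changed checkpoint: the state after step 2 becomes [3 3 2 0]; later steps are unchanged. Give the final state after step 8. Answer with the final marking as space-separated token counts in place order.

state after step 2 := [3 3 2 0]
step 3 (fire T1): [3 3 2 0]
step 4 (fire T4): [3 1 5 2]
step 5 (fire T1): [5 4 5 0]
step 6 (fire T4): [5 2 8 2]
step 7 (fire T3): [5 3 10 0]
step 8 (fire T2): [6 3 9 0]

6 3 9 0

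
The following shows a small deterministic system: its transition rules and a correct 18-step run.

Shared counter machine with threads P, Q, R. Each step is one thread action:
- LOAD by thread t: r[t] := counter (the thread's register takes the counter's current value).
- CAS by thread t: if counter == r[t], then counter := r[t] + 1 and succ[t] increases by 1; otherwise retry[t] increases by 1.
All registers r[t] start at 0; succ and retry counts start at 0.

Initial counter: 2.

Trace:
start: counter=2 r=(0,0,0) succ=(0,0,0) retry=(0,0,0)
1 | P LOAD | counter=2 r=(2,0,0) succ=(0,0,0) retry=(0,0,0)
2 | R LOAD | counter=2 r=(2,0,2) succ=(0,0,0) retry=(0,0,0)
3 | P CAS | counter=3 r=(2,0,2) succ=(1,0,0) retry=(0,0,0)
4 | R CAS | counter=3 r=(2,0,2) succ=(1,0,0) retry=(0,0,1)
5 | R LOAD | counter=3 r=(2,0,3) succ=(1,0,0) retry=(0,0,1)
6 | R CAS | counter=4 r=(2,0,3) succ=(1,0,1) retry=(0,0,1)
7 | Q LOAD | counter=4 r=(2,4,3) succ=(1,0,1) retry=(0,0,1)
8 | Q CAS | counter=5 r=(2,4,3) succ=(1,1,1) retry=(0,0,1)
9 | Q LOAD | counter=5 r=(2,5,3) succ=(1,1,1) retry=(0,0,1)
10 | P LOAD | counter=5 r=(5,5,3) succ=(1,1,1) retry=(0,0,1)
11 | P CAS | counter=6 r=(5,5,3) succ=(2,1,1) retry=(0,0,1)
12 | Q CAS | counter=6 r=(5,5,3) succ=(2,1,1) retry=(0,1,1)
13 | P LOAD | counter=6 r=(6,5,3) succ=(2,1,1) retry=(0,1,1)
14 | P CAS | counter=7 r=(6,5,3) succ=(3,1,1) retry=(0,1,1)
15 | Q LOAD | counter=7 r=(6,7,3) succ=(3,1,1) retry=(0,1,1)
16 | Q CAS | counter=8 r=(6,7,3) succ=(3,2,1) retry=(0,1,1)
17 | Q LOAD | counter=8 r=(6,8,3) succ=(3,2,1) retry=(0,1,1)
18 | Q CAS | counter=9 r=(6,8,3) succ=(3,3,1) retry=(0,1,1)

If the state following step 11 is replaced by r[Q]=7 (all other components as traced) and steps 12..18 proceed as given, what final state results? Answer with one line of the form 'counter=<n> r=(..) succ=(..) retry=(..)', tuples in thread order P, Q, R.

counter=9 r=(6,8,3) succ=(3,3,1) retry=(0,1,1)

state after step 11 := counter=6 r=(5,7,3) succ=(2,1,1) retry=(0,0,1)
12 | Q CAS | counter=6 r=(5,7,3) succ=(2,1,1) retry=(0,1,1)
13 | P LOAD | counter=6 r=(6,7,3) succ=(2,1,1) retry=(0,1,1)
14 | P CAS | counter=7 r=(6,7,3) succ=(3,1,1) retry=(0,1,1)
15 | Q LOAD | counter=7 r=(6,7,3) succ=(3,1,1) retry=(0,1,1)
16 | Q CAS | counter=8 r=(6,7,3) succ=(3,2,1) retry=(0,1,1)
17 | Q LOAD | counter=8 r=(6,8,3) succ=(3,2,1) retry=(0,1,1)
18 | Q CAS | counter=9 r=(6,8,3) succ=(3,3,1) retry=(0,1,1)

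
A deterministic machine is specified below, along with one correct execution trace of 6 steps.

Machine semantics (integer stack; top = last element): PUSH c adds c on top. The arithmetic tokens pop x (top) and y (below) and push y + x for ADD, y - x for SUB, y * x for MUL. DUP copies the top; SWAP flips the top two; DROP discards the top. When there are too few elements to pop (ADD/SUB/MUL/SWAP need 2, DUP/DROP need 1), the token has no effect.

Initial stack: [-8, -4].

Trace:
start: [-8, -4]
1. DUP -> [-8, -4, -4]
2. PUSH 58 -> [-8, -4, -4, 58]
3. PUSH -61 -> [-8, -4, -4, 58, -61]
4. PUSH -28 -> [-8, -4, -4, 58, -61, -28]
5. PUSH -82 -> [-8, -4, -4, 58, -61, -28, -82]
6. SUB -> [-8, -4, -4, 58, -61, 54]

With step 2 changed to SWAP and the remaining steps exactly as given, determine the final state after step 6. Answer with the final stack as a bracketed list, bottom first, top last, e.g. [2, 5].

[-8, -4, -4, -61, 54]

(re-executing from step 2 with the substitution; state before step 2: [-8, -4, -4])
2. SWAP -> [-8, -4, -4]
3. PUSH -61 -> [-8, -4, -4, -61]
4. PUSH -28 -> [-8, -4, -4, -61, -28]
5. PUSH -82 -> [-8, -4, -4, -61, -28, -82]
6. SUB -> [-8, -4, -4, -61, 54]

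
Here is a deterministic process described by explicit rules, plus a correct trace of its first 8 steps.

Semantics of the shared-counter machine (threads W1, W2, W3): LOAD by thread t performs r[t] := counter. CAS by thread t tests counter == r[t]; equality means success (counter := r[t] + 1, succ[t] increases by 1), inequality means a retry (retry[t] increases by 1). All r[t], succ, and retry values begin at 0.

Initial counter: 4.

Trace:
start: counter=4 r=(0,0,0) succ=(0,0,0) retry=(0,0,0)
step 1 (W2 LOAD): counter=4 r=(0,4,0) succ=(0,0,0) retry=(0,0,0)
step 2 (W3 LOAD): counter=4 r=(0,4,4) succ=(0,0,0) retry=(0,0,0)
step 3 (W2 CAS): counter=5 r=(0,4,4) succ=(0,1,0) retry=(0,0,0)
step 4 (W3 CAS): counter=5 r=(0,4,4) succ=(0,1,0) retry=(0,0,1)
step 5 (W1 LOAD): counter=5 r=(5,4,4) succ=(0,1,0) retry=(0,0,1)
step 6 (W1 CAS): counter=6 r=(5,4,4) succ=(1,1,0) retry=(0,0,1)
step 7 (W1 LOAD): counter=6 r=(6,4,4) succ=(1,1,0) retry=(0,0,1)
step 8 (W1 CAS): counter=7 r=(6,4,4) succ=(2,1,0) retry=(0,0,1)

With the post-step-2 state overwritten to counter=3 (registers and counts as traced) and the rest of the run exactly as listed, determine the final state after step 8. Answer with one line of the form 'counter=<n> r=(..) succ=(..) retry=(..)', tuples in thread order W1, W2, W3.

counter=5 r=(4,4,4) succ=(2,0,0) retry=(0,1,1)

state after step 2 := counter=3 r=(0,4,4) succ=(0,0,0) retry=(0,0,0)
step 3 (W2 CAS): counter=3 r=(0,4,4) succ=(0,0,0) retry=(0,1,0)
step 4 (W3 CAS): counter=3 r=(0,4,4) succ=(0,0,0) retry=(0,1,1)
step 5 (W1 LOAD): counter=3 r=(3,4,4) succ=(0,0,0) retry=(0,1,1)
step 6 (W1 CAS): counter=4 r=(3,4,4) succ=(1,0,0) retry=(0,1,1)
step 7 (W1 LOAD): counter=4 r=(4,4,4) succ=(1,0,0) retry=(0,1,1)
step 8 (W1 CAS): counter=5 r=(4,4,4) succ=(2,0,0) retry=(0,1,1)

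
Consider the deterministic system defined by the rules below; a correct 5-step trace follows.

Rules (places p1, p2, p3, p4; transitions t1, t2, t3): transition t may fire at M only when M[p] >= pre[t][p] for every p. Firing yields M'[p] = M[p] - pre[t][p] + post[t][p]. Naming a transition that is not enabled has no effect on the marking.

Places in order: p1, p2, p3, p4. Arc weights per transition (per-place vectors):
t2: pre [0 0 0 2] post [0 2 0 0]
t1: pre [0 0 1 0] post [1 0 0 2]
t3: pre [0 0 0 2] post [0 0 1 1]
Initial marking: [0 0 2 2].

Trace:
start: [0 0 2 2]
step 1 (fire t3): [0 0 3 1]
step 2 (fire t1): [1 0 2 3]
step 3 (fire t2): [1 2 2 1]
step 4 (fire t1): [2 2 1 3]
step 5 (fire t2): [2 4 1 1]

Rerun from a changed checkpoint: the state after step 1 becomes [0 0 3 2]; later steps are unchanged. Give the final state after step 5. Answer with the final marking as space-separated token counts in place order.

2 4 1 2

state after step 1 := [0 0 3 2]
step 2 (fire t1): [1 0 2 4]
step 3 (fire t2): [1 2 2 2]
step 4 (fire t1): [2 2 1 4]
step 5 (fire t2): [2 4 1 2]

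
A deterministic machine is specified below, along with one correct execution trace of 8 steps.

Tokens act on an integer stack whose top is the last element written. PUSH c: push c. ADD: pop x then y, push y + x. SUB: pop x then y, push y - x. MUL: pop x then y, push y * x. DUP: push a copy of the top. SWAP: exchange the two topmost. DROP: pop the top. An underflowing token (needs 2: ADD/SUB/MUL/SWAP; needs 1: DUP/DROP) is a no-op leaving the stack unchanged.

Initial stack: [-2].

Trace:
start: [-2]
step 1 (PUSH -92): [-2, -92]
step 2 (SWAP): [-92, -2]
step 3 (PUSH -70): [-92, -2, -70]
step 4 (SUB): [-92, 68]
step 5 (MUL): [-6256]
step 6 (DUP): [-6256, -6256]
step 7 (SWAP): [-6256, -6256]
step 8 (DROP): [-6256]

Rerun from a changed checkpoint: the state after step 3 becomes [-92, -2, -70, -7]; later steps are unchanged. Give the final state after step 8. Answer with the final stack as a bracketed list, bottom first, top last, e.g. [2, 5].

state after step 3 := [-92, -2, -70, -7]
step 4 (SUB): [-92, -2, -63]
step 5 (MUL): [-92, 126]
step 6 (DUP): [-92, 126, 126]
step 7 (SWAP): [-92, 126, 126]
step 8 (DROP): [-92, 126]

[-92, 126]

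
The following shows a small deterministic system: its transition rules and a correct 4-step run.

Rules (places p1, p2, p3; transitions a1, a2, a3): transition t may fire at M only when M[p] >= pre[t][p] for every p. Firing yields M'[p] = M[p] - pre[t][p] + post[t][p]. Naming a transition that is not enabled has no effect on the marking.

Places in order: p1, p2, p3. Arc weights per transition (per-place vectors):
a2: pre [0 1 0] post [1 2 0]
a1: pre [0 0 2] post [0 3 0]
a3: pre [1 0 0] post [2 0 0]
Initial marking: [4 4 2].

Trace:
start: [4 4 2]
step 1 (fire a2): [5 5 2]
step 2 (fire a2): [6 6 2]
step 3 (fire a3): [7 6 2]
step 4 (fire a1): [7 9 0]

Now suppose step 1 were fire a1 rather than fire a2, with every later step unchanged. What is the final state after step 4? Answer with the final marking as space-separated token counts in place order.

(re-executing from step 1 with the substitution; state before step 1: [4 4 2])
step 1 (fire a1): [4 7 0]
step 2 (fire a2): [5 8 0]
step 3 (fire a3): [6 8 0]
step 4 (fire a1): [6 8 0]

6 8 0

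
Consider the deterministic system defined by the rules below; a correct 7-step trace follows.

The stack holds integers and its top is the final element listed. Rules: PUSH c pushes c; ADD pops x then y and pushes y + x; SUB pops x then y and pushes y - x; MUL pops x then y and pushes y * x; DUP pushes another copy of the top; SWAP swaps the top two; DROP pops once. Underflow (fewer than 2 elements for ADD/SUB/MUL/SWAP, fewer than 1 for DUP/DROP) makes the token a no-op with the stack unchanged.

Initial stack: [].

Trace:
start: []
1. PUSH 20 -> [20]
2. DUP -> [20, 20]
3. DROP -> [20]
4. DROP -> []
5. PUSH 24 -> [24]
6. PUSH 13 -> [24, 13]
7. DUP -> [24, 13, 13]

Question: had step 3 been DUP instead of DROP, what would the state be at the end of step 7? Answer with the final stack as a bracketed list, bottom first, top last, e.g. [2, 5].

(re-executing from step 3 with the substitution; state before step 3: [20, 20])
3. DUP -> [20, 20, 20]
4. DROP -> [20, 20]
5. PUSH 24 -> [20, 20, 24]
6. PUSH 13 -> [20, 20, 24, 13]
7. DUP -> [20, 20, 24, 13, 13]

[20, 20, 24, 13, 13]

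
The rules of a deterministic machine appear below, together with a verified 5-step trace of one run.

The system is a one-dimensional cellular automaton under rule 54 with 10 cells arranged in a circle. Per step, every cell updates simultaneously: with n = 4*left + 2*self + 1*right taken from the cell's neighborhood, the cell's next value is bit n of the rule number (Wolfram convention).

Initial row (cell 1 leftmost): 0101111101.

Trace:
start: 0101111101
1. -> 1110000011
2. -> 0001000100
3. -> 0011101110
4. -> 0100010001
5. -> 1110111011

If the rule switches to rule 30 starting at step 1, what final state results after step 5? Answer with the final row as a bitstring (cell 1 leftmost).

0001010101

(re-executing steps 1..5 under rule 30; state before step 1: 0101111101)
1. -> 0101000001
2. -> 0101100011
3. -> 0101010110
4. -> 1101010101
5. -> 0001010101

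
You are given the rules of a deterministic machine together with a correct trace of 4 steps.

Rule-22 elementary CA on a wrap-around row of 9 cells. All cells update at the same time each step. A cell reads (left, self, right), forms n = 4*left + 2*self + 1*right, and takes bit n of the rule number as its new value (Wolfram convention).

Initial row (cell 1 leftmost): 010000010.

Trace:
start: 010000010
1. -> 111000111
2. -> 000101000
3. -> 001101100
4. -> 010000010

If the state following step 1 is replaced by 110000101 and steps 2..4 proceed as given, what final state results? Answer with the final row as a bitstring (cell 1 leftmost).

100001111

state after step 1 := 110000101
2. -> 001001100
3. -> 011110010
4. -> 100001111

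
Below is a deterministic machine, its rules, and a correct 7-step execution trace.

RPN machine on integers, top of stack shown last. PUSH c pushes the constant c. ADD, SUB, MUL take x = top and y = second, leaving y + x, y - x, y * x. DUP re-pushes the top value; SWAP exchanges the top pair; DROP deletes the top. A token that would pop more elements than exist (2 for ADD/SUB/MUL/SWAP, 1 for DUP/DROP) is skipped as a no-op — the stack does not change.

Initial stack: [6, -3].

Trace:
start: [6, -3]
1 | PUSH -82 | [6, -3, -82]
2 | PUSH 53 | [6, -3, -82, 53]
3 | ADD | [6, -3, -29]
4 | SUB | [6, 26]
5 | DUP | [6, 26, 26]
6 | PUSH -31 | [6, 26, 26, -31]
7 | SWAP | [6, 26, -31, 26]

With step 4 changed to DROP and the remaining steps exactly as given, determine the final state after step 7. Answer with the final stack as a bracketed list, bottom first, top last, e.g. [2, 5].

(re-executing from step 4 with the substitution; state before step 4: [6, -3, -29])
4 | DROP | [6, -3]
5 | DUP | [6, -3, -3]
6 | PUSH -31 | [6, -3, -3, -31]
7 | SWAP | [6, -3, -31, -3]

[6, -3, -31, -3]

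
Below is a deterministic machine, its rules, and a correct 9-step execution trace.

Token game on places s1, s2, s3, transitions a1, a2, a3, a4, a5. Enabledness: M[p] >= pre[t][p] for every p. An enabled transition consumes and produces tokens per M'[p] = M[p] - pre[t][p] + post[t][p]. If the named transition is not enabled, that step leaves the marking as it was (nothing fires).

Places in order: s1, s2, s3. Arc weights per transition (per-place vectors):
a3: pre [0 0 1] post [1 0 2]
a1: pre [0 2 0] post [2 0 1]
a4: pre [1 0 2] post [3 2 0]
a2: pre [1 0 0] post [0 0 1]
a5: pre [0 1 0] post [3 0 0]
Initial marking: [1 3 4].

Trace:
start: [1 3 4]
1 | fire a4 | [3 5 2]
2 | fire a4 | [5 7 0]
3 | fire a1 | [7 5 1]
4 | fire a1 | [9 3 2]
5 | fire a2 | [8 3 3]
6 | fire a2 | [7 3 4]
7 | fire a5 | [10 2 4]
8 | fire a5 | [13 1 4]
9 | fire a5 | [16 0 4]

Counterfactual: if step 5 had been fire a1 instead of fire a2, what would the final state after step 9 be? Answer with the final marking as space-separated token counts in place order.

13 0 4

(re-executing from step 5 with the substitution; state before step 5: [9 3 2])
5 | fire a1 | [11 1 3]
6 | fire a2 | [10 1 4]
7 | fire a5 | [13 0 4]
8 | fire a5 | [13 0 4]
9 | fire a5 | [13 0 4]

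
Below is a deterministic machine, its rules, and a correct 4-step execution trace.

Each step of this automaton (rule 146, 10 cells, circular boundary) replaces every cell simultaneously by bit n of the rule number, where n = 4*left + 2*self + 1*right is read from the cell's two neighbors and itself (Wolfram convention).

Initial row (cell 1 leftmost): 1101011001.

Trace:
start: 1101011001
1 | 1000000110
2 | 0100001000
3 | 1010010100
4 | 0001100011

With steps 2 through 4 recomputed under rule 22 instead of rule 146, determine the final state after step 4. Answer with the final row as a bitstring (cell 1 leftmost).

1111100001

(re-executing steps 2..4 under rule 22; state before step 2: 1000000110)
2 | 1100001000
3 | 0010011101
4 | 1111100001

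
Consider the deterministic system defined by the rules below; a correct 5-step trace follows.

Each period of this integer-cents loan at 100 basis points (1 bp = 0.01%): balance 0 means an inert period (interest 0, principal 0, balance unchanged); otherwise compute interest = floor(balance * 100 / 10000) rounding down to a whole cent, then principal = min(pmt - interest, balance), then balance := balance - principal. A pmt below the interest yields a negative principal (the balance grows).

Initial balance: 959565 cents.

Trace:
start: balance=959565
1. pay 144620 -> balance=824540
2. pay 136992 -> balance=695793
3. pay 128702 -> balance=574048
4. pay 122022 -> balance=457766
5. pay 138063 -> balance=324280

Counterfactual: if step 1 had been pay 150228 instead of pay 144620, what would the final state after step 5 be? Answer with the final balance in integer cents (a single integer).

318445

(re-executing from step 1 with the substitution; state before step 1: balance=959565)
1. pay 150228 -> balance=818932
2. pay 136992 -> balance=690129
3. pay 128702 -> balance=568328
4. pay 122022 -> balance=451989
5. pay 138063 -> balance=318445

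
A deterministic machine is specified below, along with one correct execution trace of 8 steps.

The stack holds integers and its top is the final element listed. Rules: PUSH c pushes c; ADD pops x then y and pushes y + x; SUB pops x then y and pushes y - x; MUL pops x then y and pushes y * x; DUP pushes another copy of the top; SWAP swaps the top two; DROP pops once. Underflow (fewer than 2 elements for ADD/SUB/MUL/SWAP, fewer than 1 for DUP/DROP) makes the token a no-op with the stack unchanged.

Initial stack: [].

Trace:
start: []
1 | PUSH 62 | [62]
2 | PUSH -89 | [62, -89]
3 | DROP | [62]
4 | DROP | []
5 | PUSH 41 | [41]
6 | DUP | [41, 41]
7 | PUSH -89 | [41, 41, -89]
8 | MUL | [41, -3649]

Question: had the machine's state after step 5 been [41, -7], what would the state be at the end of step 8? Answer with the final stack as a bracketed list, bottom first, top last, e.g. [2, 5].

state after step 5 := [41, -7]
6 | DUP | [41, -7, -7]
7 | PUSH -89 | [41, -7, -7, -89]
8 | MUL | [41, -7, 623]

[41, -7, 623]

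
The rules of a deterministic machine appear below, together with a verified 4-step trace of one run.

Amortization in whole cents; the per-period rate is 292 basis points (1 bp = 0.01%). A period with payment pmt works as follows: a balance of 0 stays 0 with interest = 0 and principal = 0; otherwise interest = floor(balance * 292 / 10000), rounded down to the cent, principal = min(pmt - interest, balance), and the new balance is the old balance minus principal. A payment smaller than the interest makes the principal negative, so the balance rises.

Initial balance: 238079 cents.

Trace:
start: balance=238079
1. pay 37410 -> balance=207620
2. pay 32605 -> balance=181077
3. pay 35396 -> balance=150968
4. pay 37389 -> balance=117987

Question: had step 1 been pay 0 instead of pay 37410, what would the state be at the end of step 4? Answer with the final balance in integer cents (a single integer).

(re-executing from step 1 with the substitution; state before step 1: balance=238079)
1. pay 0 -> balance=245030
2. pay 32605 -> balance=219579
3. pay 35396 -> balance=190594
4. pay 37389 -> balance=158770

158770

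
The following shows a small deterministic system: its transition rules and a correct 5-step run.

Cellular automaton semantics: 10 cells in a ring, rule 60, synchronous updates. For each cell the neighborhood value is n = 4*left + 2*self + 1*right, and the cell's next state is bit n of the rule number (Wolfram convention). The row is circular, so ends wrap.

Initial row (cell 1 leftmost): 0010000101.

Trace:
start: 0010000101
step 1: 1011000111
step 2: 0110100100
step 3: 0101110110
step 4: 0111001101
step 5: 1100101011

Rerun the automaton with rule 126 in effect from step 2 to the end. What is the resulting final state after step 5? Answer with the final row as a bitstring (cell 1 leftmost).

1111110001

(re-executing steps 2..5 under rule 126; state before step 2: 1011000111)
step 2: 1111101100
step 3: 1000111111
step 4: 1101100000
step 5: 1111110001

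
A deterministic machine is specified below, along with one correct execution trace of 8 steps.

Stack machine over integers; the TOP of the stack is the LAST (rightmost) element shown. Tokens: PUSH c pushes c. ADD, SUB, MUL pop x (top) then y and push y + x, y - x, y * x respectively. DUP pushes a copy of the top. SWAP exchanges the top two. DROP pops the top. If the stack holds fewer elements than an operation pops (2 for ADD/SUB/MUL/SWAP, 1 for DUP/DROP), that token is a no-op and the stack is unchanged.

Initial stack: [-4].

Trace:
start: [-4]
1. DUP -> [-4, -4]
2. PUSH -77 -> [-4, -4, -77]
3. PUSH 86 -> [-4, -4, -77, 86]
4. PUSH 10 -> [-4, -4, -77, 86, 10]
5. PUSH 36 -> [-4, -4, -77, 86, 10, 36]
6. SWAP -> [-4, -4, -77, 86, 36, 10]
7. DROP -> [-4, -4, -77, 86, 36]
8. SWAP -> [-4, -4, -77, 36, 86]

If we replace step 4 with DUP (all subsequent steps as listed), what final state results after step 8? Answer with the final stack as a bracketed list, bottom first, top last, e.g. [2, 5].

(re-executing from step 4 with the substitution; state before step 4: [-4, -4, -77, 86])
4. DUP -> [-4, -4, -77, 86, 86]
5. PUSH 36 -> [-4, -4, -77, 86, 86, 36]
6. SWAP -> [-4, -4, -77, 86, 36, 86]
7. DROP -> [-4, -4, -77, 86, 36]
8. SWAP -> [-4, -4, -77, 36, 86]

[-4, -4, -77, 36, 86]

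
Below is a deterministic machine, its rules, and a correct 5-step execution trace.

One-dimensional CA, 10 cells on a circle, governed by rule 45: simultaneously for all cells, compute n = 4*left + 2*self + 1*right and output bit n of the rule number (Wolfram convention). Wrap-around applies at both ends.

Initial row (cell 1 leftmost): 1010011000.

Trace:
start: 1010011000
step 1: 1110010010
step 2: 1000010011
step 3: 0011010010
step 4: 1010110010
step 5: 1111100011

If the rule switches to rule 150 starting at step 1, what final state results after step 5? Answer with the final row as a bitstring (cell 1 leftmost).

0111010000

(re-executing steps 1..5 under rule 150; state before step 1: 1010011000)
step 1: 1011100101
step 2: 0001011100
step 3: 0011001010
step 4: 0100111011
step 5: 0111010000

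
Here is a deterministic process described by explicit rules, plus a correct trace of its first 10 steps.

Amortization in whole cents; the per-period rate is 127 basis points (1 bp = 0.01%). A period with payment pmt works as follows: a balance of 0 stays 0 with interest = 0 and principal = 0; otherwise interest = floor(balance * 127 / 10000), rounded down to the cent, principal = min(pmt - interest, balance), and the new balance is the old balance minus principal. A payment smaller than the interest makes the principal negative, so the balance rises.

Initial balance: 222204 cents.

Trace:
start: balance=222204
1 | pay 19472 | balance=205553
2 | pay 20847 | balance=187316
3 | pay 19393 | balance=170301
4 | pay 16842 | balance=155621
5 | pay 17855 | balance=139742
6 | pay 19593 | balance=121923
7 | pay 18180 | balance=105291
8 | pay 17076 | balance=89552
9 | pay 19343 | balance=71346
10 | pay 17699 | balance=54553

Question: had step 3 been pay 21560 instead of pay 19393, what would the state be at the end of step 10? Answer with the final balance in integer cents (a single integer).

52185

(re-executing from step 3 with the substitution; state before step 3: balance=187316)
3 | pay 21560 | balance=168134
4 | pay 16842 | balance=153427
5 | pay 17855 | balance=137520
6 | pay 19593 | balance=119673
7 | pay 18180 | balance=103012
8 | pay 17076 | balance=87244
9 | pay 19343 | balance=69008
10 | pay 17699 | balance=52185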